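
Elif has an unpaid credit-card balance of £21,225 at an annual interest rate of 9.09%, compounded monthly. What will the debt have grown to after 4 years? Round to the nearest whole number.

£30,490

Periodic rate = 9.09%/12 = 0.007575; periods = 12·4 = 48.
A = 21,225·(1 + 0.007575)^48 ≈ 21,225·1.43652899 ≈ 30,490.3278.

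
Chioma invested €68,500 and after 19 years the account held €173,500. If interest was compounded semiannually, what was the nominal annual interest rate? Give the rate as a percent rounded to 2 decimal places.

4.95%

The 38-period growth factor is 173,500/68,500 = 2.53285.
r/2 = 2.53285^(1/38) − 1 ≈ 0.0247579, so r ≈ 2·0.0247579 = 4.95159%.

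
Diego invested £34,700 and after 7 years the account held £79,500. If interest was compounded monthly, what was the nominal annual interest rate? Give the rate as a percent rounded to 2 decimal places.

The 84-period growth factor is 79,500/34,700 = 2.29107.
r/12 = 2.29107^(1/84) − 1 ≈ 0.00991812, so r ≈ 12·0.00991812 = 11.90174%.

11.90%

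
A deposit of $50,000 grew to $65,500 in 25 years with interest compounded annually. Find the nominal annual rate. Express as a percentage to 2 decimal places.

1.09%

The 25-period growth factor is 65,500/50,000 = 1.31.
r = 1.31^(1/25) − 1 ≈ 0.0108596, i.e. 1.08596%.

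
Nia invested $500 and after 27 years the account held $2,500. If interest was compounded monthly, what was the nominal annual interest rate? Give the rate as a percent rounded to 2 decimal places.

(1 + r/12)^324 = 2,500/500 = 5.
1 + r/12 = 5^(1/324) ≈ 1.00498, so r/12 ≈ 0.00497976.
r ≈ 12·0.00497976 = 5.97571%.

5.98%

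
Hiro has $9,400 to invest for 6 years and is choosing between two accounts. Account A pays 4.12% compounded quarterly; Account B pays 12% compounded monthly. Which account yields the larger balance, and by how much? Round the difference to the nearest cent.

A: (1 + 0.0103)^24 ≈ 1.2788172085, so 9,400 × 1.2788172085 ≈ 12,020.8818.
B: (1 + 0.01)^72 ≈ 2.0470993121, so 9,400 × 2.0470993121 ≈ 19,242.7335.
Difference ≈ 7,221.8518 in favor of B.

Account B, by $7,221.85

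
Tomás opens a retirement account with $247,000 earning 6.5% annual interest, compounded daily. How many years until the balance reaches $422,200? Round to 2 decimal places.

(1 + 0.000178082)^(365t) = 422,200/247,000 = 1.7093.
365t·ln(1 + 0.000178082) = ln(1.7093); 365t = 0.53609/0.000178066 ≈ 3010.6241.
t ≈ 8.2483 years.

8.25 years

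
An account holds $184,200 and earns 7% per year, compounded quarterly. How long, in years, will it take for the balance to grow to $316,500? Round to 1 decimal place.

(1 + 0.0175)^(4t) = 316,500/184,200 = 1.7182.
4t·ln(1 + 0.0175) = ln(1.7182); 4t = 0.5413/0.0173486 ≈ 31.2014.
t ≈ 7.8003 years.

7.8 years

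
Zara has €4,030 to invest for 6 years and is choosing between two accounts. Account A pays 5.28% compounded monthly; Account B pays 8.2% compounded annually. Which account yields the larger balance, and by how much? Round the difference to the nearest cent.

Account B, by €938.24

A: (1 + 0.0044)^72 ≈ 1.371774391, so 4,030 × 1.371774391 ≈ 5,528.2508.
B: (1 + 0.082)^6 ≈ 1.604588091, so 4,030 × 1.604588091 ≈ 6,466.4900.
Difference ≈ 938.2392 in favor of B.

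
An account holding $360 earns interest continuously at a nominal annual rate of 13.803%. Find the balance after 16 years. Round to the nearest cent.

$3,276.67

A = P·e^(rt) = 360·e^(0.13803·16) = 360·e^2.20848.
e^2.20848 ≈ 9.101871029, so A ≈ 3,276.6736.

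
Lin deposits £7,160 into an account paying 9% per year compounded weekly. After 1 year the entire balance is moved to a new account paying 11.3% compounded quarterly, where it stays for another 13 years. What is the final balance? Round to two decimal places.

£33,350.25

After 1 years at 9%: 7,160 × 1.0940891659 ≈ 7,833.6784.
Then 13 years at 11.3%: 7,833.6784 × 4.2572910859 ≈ 33,350.2493.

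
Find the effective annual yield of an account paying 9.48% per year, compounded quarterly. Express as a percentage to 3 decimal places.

One year is 4 periods at 0.0237 each: (1 + 0.0237)^4 ≈ 1.098224.
EAR = 1.098224 − 1 ≈ 9.82237%.

9.822%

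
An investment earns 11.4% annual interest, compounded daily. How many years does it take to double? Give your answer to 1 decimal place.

(1 + 0.000312329)^(365t) = 2.
365t = ln 2 / ln(1 + 0.000312329) ≈ 0.69315/0.00031228 ≈ 2219.6336.
t ≈ 6.0812.

6.1 years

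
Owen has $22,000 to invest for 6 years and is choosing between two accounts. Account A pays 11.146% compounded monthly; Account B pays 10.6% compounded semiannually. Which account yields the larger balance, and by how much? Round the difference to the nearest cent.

Account A, by $1,922.68

A: (1 + 0.11146/12)^72 ≈ 1.9458001217, so 22,000 × 1.9458001217 ≈ 42,807.6027.
B: (1 + 0.053)^12 ≈ 1.8584053807, so 22,000 × 1.8584053807 ≈ 40,884.9184.
Difference ≈ 1,922.6843 in favor of A.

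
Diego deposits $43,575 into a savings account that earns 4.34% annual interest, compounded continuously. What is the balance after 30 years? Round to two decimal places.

A = P·e^(rt) = 43,575·e^(0.0434·30) = 43,575·e^1.302.
e^1.302 ≈ 3.67664260444, so A ≈ 160,209.7015.

$160,209.70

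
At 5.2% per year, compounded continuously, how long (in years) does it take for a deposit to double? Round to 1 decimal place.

13.3 years

e^(0.052t) = 2, so 0.052t = ln 2 ≈ 0.69315.
t ≈ 0.69315/0.052 ≈ 13.3298.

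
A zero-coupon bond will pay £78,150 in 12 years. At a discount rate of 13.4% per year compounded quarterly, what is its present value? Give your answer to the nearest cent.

£16,070.37

Growth factor = (1 + 0.0335)^48 ≈ 4.8629867497.
P = 78,150/4.8629867497 ≈ 16,070.3707.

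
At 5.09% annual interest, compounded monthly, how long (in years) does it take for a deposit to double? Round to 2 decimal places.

(1 + 0.00424167)^(12t) = 2.
12t = ln 2 / ln(1 + 0.00424167) ≈ 0.69315/0.0042327 ≈ 163.7602.
t ≈ 13.6467.

13.65 years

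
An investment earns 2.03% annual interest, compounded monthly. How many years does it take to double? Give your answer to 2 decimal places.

(1 + 0.00169167)^(12t) = 2.
12t = ln 2 / ln(1 + 0.00169167) ≈ 0.69315/0.00169024 ≈ 410.0887.
t ≈ 34.1741.

34.17 years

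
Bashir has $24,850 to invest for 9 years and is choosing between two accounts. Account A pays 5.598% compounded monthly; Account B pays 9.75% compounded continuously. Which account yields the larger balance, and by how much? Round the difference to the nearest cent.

A: (1 + 0.004665)^108 ≈ 1.6530936666, so 24,850 × 1.6530936666 ≈ 41,079.3776.
B: e^(0.0975·9) = e^0.8775 ≈ 2.4048799849, so 24,850 × 2.4048799849 ≈ 59,761.2676.
Difference ≈ 18,681.8900 in favor of B.

Account B, by $18,681.89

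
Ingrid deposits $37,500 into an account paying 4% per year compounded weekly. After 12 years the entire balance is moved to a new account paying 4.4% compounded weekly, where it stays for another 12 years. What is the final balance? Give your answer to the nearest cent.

Phase 1: 37,500·(1 + 0.04/52)^624 ≈ 60,591.6086.
Phase 2: 60,591.6086·(1 + 0.044/52)^624 ≈ 102,712.4312.

$102,712.43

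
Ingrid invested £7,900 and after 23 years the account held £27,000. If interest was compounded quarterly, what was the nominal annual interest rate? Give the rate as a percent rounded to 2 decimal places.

The 92-period growth factor is 27,000/7,900 = 3.41772.
r/4 = 3.41772^(1/92) − 1 ≈ 0.013448, so r ≈ 4·0.013448 = 5.37921%.

5.38%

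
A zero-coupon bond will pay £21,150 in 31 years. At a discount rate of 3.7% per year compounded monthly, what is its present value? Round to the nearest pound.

Periodic rate = 3.7%/12 = 0.00308333; 372 periods.
P = 21,150/(1 + 0.037/12)^372 ≈ 21,150/3.1431809696 ≈ 6,728.8521.

£6,729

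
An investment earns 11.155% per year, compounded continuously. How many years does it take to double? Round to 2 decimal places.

e^(0.11155t) = 2, so 0.11155t = ln 2 ≈ 0.69315.
t ≈ 0.69315/0.11155 ≈ 6.2138.

6.21 years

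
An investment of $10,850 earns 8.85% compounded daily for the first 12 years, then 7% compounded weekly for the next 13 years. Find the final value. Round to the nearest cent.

Phase 1: 10,850·(1 + 0.0885/365)^4380 ≈ 31,375.7829.
Phase 2: 31,375.7829·(1 + 0.07/52)^676 ≈ 77,899.8791.

$77,899.88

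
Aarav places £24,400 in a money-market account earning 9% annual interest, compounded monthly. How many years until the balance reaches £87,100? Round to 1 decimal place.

14.2 years

We need (1 + 0.0075)^(12t) = 3.5697, so 12t = ln 3.5697 / ln 1.0075 ≈ 170.2986.
t ≈ 170.2986/12 = 14.1916 years.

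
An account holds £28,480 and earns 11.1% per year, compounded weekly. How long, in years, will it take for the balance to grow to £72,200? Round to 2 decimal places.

(1 + 0.00213462)^(52t) = 72,200/28,480 = 2.5351.
52t·ln(1 + 0.00213462) = ln(2.5351); 52t = 0.93024/0.00213234 ≈ 436.2521.
t ≈ 8.3895 years.

8.39 years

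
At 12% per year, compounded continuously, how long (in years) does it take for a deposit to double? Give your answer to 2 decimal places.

e^(0.12t) = 2, so 0.12t = ln 2 ≈ 0.69315.
t ≈ 0.69315/0.12 ≈ 5.7762.

5.78 years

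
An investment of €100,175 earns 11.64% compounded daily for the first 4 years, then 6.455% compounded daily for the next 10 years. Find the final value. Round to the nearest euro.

€304,261

After 4 years at 11.64%: 100,175 × 1.59285145008 ≈ 159,563.8940.
Then 10 years at 6.455%: 159,563.8940 × 1.90683143245 ≈ 304,261.4486.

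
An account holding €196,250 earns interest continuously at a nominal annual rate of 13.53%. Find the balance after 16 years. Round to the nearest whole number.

A = P·e^(rt) = 196,250·e^(0.1353·16) = 196,250·e^2.1648.
e^2.1648 ≈ 8.712859170748, so A ≈ 1,709,898.6123.

€1,709,899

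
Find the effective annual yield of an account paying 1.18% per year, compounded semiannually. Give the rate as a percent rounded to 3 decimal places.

1.183%

EAR = (1 + 1.18%/2)^2 − 1 = (1 + 0.0059)^2 − 1.
(1 + 0.0059)^2 ≈ 1.011835, so EAR ≈ 1.18348%.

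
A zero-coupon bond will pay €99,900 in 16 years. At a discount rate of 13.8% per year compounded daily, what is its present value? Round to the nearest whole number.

Periodic rate = 13.8%/365 = 0.000378082; 5840 periods.
P = 99,900/(1 + 0.138/365)^5840 ≈ 99,900/9.0937076057 ≈ 10,985.6182.

€10,986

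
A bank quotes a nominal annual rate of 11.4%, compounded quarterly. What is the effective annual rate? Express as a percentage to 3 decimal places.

EAR = (1 + 11.4%/4)^4 − 1 = (1 + 0.0285)^4 − 1.
(1 + 0.0285)^4 ≈ 1.118967, so EAR ≈ 11.89668%.

11.897%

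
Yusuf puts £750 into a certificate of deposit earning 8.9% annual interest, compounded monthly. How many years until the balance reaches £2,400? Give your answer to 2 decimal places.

(1 + 0.00741667)^(12t) = 2,400/750 = 3.2.
12t·ln(1 + 0.00741667) = ln(3.2); 12t = 1.1632/0.0073893 ≈ 157.4102.
t ≈ 13.1175 years.

13.12 years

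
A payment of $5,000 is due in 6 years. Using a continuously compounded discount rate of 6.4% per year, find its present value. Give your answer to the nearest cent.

$3,405.66

P = A·e^(−rt) = 5,000·e^(−0.384).
e^(−0.384) ≈ 0.6811314272, so P ≈ 3,405.6571.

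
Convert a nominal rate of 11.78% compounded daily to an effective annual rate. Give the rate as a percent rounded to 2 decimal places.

12.50%

EAR = (1 + 11.78%/365)^365 − 1 = (1 + 0.00032274)^365 − 1.
(1 + 0.00032274)^365 ≈ 1.124998, so EAR ≈ 12.49977%.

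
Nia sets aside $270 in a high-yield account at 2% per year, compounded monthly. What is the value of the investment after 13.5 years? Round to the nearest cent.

$353.61

Periodic rate = 2%/12 = 0.00166667; periods = 12·13.5 = 162.
A = 270·(1 + 0.02/12)^162 ≈ 270·1.30967007 ≈ 353.6109.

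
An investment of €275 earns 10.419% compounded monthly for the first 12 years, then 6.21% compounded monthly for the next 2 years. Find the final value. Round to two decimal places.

€1,080.88

After 12 years at 10.419%: 275 × 3.472530006 ≈ 954.9458.
Then 2 years at 6.21%: 954.9458 × 1.131879739 ≈ 1,080.8837.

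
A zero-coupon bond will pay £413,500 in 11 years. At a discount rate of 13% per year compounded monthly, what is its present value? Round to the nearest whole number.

Growth factor = (1 + 0.13/12)^132 ≈ 4.14668681756.
P = 413,500/4.14668681756 ≈ 99,718.1649.

£99,718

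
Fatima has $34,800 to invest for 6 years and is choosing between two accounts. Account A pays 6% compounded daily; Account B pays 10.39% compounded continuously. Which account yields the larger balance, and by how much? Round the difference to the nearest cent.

Account B, by $15,032.63

Account A growth factor: (1 + 0.06/365)^2190 ≈ 1.433287009; balance ≈ 49,878.3879.
Account B growth factor: e^(0.1039·6) = e^0.6234 ≈ 1.865259154; balance ≈ 64,911.0186.
Account B is larger by 15,032.6306.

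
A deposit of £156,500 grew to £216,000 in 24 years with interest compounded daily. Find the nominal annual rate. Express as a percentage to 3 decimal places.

The 8760-period growth factor is 216,000/156,500 = 1.38019.
r/365 = 1.38019^(1/8760) − 1 ≈ 0.0000367841, so r ≈ 365·0.0000367841 = 1.34262%.

1.343%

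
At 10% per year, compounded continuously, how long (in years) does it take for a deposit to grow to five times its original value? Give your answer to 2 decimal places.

16.09 years

e^(0.1t) = 5, so 0.1t = ln 5 ≈ 1.6094.
t ≈ 1.6094/0.1 ≈ 16.0944.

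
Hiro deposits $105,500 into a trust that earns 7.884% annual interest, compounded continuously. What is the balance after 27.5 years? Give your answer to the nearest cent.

A = P·e^(rt) = 105,500·e^(0.07884·27.5) = 105,500·e^2.1681.
e^2.1681 ≈ 8.74165909976, so A ≈ 922,245.0350.

$922,245.04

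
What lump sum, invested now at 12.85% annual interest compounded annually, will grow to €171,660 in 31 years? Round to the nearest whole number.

Annual rate = 12.85% = 0.1285; 31 periods.
P = 171,660/(1 + 0.1285)^31 ≈ 171,660/42.4178318166 ≈ 4,046.8829.

€4,047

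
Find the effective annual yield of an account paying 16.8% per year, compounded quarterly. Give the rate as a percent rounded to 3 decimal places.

One year is 4 periods at 0.042 each: (1 + 0.042)^4 ≈ 1.178883.
EAR = 1.178883 − 1 ≈ 17.88835%.

17.888%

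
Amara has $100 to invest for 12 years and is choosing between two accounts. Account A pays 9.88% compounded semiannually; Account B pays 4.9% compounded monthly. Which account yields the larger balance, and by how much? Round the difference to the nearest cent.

Account A growth factor: (1 + 0.0494)^24 ≈ 3.18115944; balance ≈ 318.1159.
Account B growth factor: (1 + 0.049/12)^144 ≈ 1.79822984; balance ≈ 179.8230.
Account A is larger by 138.2930.

Account A, by $138.29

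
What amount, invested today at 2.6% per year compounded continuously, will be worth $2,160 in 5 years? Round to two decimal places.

$1,896.69

P = A·e^(−rt) = 2,160·e^(−0.13).
e^(−0.13) ≈ 0.8780954309, so P ≈ 1,896.6861.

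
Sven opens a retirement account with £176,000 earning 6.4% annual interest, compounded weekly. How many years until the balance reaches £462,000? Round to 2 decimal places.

15.09 years

(1 + 0.00123077)^(52t) = 462,000/176,000 = 2.625.
52t·ln(1 + 0.00123077) = ln(2.625); 52t = 0.96508/0.00123001 ≈ 784.6107.
t ≈ 15.0887 years.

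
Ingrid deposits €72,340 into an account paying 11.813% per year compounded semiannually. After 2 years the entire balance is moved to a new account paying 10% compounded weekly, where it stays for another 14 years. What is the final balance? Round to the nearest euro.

After 2 years at 11.813%: 72,340 × 1.25802845037 ≈ 91,005.7781.
Then 14 years at 10%: 91,005.7781 × 4.04975169558 ≈ 368,550.8042.

€368,551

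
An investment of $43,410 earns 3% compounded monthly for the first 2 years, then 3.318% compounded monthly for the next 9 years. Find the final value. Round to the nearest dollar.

After 2 years at 3%: 43,410 × 1.0617570443 ≈ 46,090.8733.
Then 9 years at 3.318%: 46,090.8733 × 1.3474419152 ≈ 62,104.7746.

$62,105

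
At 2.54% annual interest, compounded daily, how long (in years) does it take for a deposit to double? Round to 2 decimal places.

27.29 years

(1 + 0.000069589)^(365t) = 2.
365t = ln 2 / ln(1 + 0.000069589) ≈ 0.69315/6.95866e-05 ≈ 9960.9261.
t ≈ 27.2902.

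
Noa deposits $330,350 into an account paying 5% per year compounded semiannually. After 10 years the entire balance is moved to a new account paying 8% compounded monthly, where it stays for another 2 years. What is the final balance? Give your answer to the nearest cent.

$634,904.11

After 10 years at 5%: 330,350 × 1.63861644029 ≈ 541,316.9410.
Then 2 years at 8%: 541,316.9410 × 1.17288793175 ≈ 634,904.1074.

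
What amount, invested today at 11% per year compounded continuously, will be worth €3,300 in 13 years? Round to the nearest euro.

€790

P = A·e^(−rt) = 3,300·e^(−1.43).
e^(−1.43) ≈ 0.2393089222, so P ≈ 789.7194.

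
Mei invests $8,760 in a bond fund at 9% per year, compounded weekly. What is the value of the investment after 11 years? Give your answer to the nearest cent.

$23,555.05

Growth factor = (1 + 0.09/52)^572 ≈ 2.688932451.
A ≈ 8,760 × 2.688932451 ≈ 23,555.0483.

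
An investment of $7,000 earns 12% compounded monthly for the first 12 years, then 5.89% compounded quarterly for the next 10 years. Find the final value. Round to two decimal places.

Phase 1: 7,000·(1 + 0.01)^144 ≈ 29,334.3092.
Phase 2: 29,334.3092·(1 + 0.014725)^40 ≈ 52,639.3208.

$52,639.32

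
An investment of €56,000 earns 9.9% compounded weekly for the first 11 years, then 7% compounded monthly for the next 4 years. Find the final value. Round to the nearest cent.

€219,752.71

After 11 years at 9.9%: 56,000 × 2.96822659862 ≈ 166,220.6895.
Then 4 years at 7%: 166,220.6895 × 1.32205387789 ≈ 219,752.7072.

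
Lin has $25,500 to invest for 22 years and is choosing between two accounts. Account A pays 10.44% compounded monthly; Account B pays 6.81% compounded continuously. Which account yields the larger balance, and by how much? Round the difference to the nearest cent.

Account A, by $136,945.55

A: (1 + 0.0087)^264 ≈ 9.84404292225, so 25,500 × 9.84404292225 ≈ 251,023.0945.
B: e^(0.0681·22) = e^1.4982 ≈ 4.47362928599, so 25,500 × 4.47362928599 ≈ 114,077.5468.
Difference ≈ 136,945.5477 in favor of A.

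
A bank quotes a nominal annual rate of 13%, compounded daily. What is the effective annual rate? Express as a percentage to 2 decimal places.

13.88%

EAR = (1 + 13%/365)^365 − 1 = (1 + 0.000356164)^365 − 1.
(1 + 0.000356164)^365 ≈ 1.138802, so EAR ≈ 13.88020%.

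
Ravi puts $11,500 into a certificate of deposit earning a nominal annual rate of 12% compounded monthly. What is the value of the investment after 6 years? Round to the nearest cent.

Growth factor = (1 + 0.01)^72 ≈ 2.0470993121.
A ≈ 11,500 × 2.0470993121 ≈ 23,541.6421.

$23,541.64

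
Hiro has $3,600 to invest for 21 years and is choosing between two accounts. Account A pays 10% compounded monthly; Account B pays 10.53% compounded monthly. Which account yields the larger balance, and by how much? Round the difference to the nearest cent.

Account B, by $3,400.33

A: (1 + 0.1/12)^252 ≈ 8.0954187018, so 3,600 × 8.0954187018 ≈ 29,143.5073.
B: (1 + 0.008775)^252 ≈ 9.0399560031, so 3,600 × 9.0399560031 ≈ 32,543.8416.
Difference ≈ 3,400.3343 in favor of B.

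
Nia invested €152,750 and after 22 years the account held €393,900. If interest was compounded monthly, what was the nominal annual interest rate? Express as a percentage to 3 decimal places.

(1 + r/12)^264 = 393,900/152,750 = 2.57872.
1 + r/12 = 2.57872^(1/264) ≈ 1.003595, so r/12 ≈ 0.00359468.
r ≈ 12·0.00359468 = 4.31362%.

4.314%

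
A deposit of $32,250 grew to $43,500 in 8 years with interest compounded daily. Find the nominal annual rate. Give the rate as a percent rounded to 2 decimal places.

3.74%

(1 + r/365)^2920 = 43,500/32,250 = 1.34884.
1 + r/365 = 1.34884^(1/2920) ≈ 1.000102, so r/365 ≈ 0.000102486.
r ≈ 365·0.000102486 = 3.74073%.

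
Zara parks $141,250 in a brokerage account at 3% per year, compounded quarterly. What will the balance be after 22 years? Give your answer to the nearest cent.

Periodic rate = 3%/4 = 0.0075; periods = 4·22 = 88.
A = 141,250·(1 + 0.0075)^88 ≈ 141,250·1.93003339486 ≈ 272,617.2170.

$272,617.22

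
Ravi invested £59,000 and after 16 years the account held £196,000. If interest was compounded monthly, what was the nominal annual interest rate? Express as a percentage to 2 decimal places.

(1 + r/12)^192 = 196,000/59,000 = 3.32203.
1 + r/12 = 3.32203^(1/192) ≈ 1.006273, so r/12 ≈ 0.0062726.
r ≈ 12·0.0062726 = 7.52712%.

7.53%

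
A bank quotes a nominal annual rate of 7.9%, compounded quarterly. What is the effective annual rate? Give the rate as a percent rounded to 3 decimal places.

8.137%

One year is 4 periods at 0.01975 each: (1 + 0.01975)^4 ≈ 1.081371.
EAR = 1.081371 − 1 ≈ 8.13713%.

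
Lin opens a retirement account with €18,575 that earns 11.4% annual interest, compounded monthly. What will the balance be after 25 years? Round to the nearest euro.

€316,830

Growth factor = (1 + 0.0095)^300 ≈ 17.0567774855.
A ≈ 18,575 × 17.0567774855 ≈ 316,829.6418.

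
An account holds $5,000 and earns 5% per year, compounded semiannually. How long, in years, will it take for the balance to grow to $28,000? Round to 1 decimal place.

(1 + 0.025)^(2t) = 28,000/5,000 = 5.6.
2t·ln(1 + 0.025) = ln(5.6); 2t = 1.7228/0.0246926 ≈ 69.7685.
t ≈ 34.8843 years.

34.9 years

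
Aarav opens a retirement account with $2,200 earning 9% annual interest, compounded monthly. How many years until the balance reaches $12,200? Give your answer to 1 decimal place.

19.1 years

We need (1 + 0.0075)^(12t) = 5.5455, so 12t = ln 5.5455 / ln 1.0075 ≈ 229.2526.
t ≈ 229.2526/12 = 19.1044 years.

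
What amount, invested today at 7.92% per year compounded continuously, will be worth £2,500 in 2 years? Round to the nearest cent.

£2,133.77

P = A·e^(−rt) = 2,500·e^(−0.1584).
e^(−0.1584) ≈ 0.8535083104, so P ≈ 2,133.7708.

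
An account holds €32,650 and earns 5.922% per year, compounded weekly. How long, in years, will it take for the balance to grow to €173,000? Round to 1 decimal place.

28.2 years

(1 + 0.00113885)^(52t) = 173,000/32,650 = 5.2986.
52t·ln(1 + 0.00113885) = ln(5.2986); 52t = 1.6674/0.0011382 ≈ 1464.9881.
t ≈ 28.1728 years.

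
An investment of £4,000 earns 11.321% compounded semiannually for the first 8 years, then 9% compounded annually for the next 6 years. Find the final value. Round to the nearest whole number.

£16,189

After 8 years at 11.321%: 4,000 × 2.4132514952 ≈ 9,653.0060.
Then 6 years at 9%: 9,653.0060 × 1.6771001108 ≈ 16,189.0574.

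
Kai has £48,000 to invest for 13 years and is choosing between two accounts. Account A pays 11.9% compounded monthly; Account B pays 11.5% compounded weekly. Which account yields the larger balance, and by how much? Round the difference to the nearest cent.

Account A, by £10,066.39

Account A growth factor: (1 + 0.119/12)^156 ≈ 4.66169816545; balance ≈ 223,761.5119.
Account B growth factor: (1 + 0.115/52)^676 ≈ 4.45198163487; balance ≈ 213,695.1185.
Account A is larger by 10,066.3935.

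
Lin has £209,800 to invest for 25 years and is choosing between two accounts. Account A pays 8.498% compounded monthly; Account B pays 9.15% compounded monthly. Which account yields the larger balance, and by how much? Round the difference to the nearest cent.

Account B, by £306,075.51

Account A growth factor: (1 + 0.08498/12)^300 ≈ 8.306288068461; balance ≈ 1,742,659.2368.
Account B growth factor: (1 + 0.007625)^300 ≈ 9.765179894047; balance ≈ 2,048,734.7418.
Account B is larger by 306,075.5050.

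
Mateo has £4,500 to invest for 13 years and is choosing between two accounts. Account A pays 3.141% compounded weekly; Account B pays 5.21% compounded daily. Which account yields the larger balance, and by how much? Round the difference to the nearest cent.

Account A growth factor: (1 + 0.03141/52)^676 ≈ 1.50411807; balance ≈ 6,768.5313.
Account B growth factor: (1 + 0.0521/365)^4745 ≈ 1.968460304; balance ≈ 8,858.0714.
Account B is larger by 2,089.5401.

Account B, by £2,089.54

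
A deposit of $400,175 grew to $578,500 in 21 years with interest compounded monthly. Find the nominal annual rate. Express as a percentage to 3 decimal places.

1.756%

The 252-period growth factor is 578,500/400,175 = 1.44562.
r/12 = 1.44562^(1/252) − 1 ≈ 0.00146352, so r ≈ 12·0.00146352 = 1.75622%.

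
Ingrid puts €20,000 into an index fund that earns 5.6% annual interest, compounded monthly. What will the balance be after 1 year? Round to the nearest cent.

Periodic rate = 5.6%/12 = 0.00466667; periods = 12·1 = 12.
A = 20,000·(1 + 0.056/12)^12 ≈ 20,000·1.0574599284 ≈ 21,149.1986.

€21,149.20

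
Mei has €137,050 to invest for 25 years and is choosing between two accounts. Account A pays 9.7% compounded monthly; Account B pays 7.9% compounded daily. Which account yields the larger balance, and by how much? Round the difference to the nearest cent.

Account A, by €546,487.52

Account A growth factor: (1 + 0.097/12)^300 ≈ 11.19258445646; balance ≈ 1,533,943.6998.
Account B growth factor: (1 + 0.079/365)^9125 ≈ 7.20507974904; balance ≈ 987,456.1796.
Account A is larger by 546,487.5202.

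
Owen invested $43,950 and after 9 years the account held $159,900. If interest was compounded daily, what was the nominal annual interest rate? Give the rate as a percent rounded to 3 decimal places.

14.353%

(1 + r/365)^3285 = 159,900/43,950 = 3.63823.
1 + r/365 = 3.63823^(1/3285) ≈ 1.000393, so r/365 ≈ 0.000393227.
r ≈ 365·0.000393227 = 14.35278%.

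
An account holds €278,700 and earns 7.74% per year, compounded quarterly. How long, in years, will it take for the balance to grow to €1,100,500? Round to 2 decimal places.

17.92 years

We need (1 + 0.01935)^(4t) = 3.9487, so 4t = ln 3.9487 / ln 1.01935 ≈ 71.6604.
t ≈ 71.6604/4 = 17.9151 years.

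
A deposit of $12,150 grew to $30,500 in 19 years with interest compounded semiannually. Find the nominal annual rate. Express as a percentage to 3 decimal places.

4.903%

The 38-period growth factor is 30,500/12,150 = 2.51029.
r/2 = 2.51029^(1/38) − 1 ≈ 0.0245167, so r ≈ 2·0.0245167 = 4.90334%.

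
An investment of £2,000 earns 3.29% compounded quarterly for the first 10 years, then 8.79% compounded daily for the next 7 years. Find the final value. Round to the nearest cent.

Phase 1: 2,000·(1 + 0.008225)^40 ≈ 2,775.4185.
Phase 2: 2,775.4185·(1 + 0.0879/365)^2555 ≈ 5,134.7310.

£5,134.73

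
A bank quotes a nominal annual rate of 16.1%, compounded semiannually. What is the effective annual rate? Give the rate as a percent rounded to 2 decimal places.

One year is 2 periods at 0.0805 each: (1 + 0.0805)^2 ≈ 1.16748.
EAR = 1.16748 − 1 ≈ 16.74803%.

16.75%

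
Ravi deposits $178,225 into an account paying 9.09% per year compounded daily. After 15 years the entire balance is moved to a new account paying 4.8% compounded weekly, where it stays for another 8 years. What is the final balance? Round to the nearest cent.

$1,022,698.42

Phase 1: 178,225·(1 + 0.0909/365)^5475 ≈ 696,715.4247.
Phase 2: 696,715.4247·(1 + 0.048/52)^416 ≈ 1,022,698.4167.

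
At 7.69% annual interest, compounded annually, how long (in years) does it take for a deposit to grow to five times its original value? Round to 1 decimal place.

21.7 years

(1 + 0.0769)^t = 5.
t = ln 5 / ln(1 + 0.0769) ≈ 1.6094/0.0740865 ≈ 21.7238.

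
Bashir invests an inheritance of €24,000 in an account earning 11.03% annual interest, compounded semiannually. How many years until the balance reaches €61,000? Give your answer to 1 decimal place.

8.7 years

(1 + 0.05515)^(2t) = 61,000/24,000 = 2.5417.
2t·ln(1 + 0.05515) = ln(2.5417); 2t = 0.93282/0.0536829 ≈ 17.3765.
t ≈ 8.6882 years.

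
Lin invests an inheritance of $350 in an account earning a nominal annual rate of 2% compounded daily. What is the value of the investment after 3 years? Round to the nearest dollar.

$372

Periodic rate = 2%/365 = 0.0000547945; periods = 365·3 = 1095.
A = 350·(1 + 0.02/365)^1095 ≈ 350·1.0618348 ≈ 371.6422.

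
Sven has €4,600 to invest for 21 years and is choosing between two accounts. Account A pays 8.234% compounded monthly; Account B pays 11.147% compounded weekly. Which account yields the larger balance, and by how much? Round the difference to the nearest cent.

Account B, by €21,903.60

Account A growth factor: (1 + 0.08234/12)^252 ≈ 5.6026214672; balance ≈ 25,772.0587.
Account B growth factor: (1 + 0.11147/52)^1092 ≈ 10.364272677; balance ≈ 47,675.6543.
Account B is larger by 21,903.5956.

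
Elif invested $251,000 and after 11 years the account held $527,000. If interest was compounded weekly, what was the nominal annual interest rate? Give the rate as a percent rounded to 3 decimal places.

6.748%

The 572-period growth factor is 527,000/251,000 = 2.0996.
r/52 = 2.0996^(1/572) − 1 ≈ 0.0012976, so r ≈ 52·0.0012976 = 6.74753%.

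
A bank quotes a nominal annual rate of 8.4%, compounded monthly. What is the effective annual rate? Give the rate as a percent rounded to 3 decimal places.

One year is 12 periods at 0.007 each: (1 + 0.007)^12 ≈ 1.087311.
EAR = 1.087311 − 1 ≈ 8.73107%.

8.731%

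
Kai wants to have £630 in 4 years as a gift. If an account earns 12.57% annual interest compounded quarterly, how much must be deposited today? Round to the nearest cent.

£384.01

Growth factor = (1 + 0.031425)^16 ≈ 1.64059907.
P = 630/1.64059907 ≈ 384.0061.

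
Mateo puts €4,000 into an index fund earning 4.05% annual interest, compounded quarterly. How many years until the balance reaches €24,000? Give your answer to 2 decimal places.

(1 + 0.010125)^(4t) = 24,000/4,000 = 6.
4t·ln(1 + 0.010125) = ln(6); 4t = 1.7918/0.0100741 ≈ 177.8583.
t ≈ 44.4646 years.

44.46 years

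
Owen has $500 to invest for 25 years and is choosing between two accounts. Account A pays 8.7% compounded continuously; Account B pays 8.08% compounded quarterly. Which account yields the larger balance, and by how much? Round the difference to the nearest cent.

Account A, by $707.05

Account A growth factor: e^(0.087·25) = e^2.175 ≈ 8.802185122; balance ≈ 4,401.0926.
Account B growth factor: (1 + 0.0202)^100 ≈ 7.388085615; balance ≈ 3,694.0428.
Account A is larger by 707.0498.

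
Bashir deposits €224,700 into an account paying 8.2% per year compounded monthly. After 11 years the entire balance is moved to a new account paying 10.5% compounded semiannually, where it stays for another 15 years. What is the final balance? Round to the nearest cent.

Phase 1: 224,700·(1 + 0.082/12)^132 ≈ 552,082.9539.
Phase 2: 552,082.9539·(1 + 0.0525)^30 ≈ 2,562,521.2369.

€2,562,521.24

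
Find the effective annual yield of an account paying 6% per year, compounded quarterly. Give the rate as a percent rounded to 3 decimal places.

One year is 4 periods at 0.015 each: (1 + 0.015)^4 ≈ 1.061364.
EAR = 1.061364 − 1 ≈ 6.13636%.

6.136%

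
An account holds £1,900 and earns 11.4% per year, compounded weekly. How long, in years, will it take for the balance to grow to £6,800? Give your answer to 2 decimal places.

We need (1 + 0.00219231)^(52t) = 3.5789, so 52t = ln 3.5789 / ln 1.002192 ≈ 582.2476.
t ≈ 582.2476/52 = 11.1971 years.

11.20 years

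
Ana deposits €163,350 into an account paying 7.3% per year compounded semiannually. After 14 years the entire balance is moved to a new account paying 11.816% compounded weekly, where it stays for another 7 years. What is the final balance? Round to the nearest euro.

€1,018,277

Phase 1: 163,350·(1 + 0.0365)^28 ≈ 445,717.5338.
Phase 2: 445,717.5338·(1 + 0.11816/52)^364 ≈ 1,018,276.8395.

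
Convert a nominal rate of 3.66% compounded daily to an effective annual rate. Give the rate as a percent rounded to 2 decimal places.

One year is 365 periods at 0.000100274 each: (1 + 0.000100274)^365 ≈ 1.037276.
EAR = 1.037276 − 1 ≈ 3.72761%.

3.73%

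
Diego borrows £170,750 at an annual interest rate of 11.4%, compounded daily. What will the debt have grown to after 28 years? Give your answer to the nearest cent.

£4,153,481.29

Periodic rate = 11.4%/365 = 0.000312329; periods = 365·28 = 10220.
A = 170,750·(1 + 0.114/365)^10220 ≈ 170,750·24.32492700041 ≈ 4,153,481.2853.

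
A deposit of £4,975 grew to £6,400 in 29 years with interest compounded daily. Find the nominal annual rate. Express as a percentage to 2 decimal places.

0.87%

(1 + r/365)^10585 = 6,400/4,975 = 1.28643.
1 + r/365 = 1.28643^(1/10585) ≈ 1.000024, so r/365 ≈ 0.0000237955.
r ≈ 365·0.0000237955 = 0.86854%.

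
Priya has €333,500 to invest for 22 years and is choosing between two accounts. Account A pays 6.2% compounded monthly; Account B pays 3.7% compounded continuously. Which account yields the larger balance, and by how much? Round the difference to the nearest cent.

Account A growth factor: (1 + 0.062/12)^264 ≈ 3.898096759245; balance ≈ 1,300,015.2692.
Account B growth factor: e^(0.037·22) = e^0.814 ≈ 2.25691762589; balance ≈ 752,682.0282.
Account A is larger by 547,333.2410.

Account A, by €547,333.24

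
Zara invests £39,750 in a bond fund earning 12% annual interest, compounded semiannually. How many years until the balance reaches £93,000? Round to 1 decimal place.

7.3 years

(1 + 0.06)^(2t) = 93,000/39,750 = 2.3396.
2t·ln(1 + 0.06) = ln(2.3396); 2t = 0.84999/0.0582689 ≈ 14.5874.
t ≈ 7.2937 years.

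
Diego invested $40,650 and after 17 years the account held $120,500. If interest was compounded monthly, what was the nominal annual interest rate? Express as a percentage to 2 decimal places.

6.41%

(1 + r/12)^204 = 120,500/40,650 = 2.96433.
1 + r/12 = 2.96433^(1/204) ≈ 1.005341, so r/12 ≈ 0.00534093.
r ≈ 12·0.00534093 = 6.40912%.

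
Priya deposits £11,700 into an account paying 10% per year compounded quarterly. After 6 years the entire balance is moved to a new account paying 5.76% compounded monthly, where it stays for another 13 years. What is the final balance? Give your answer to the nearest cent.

£44,666.34

Phase 1: 11,700·(1 + 0.025)^24 ≈ 21,162.0936.
Phase 2: 21,162.0936·(1 + 0.0048)^156 ≈ 44,666.3380.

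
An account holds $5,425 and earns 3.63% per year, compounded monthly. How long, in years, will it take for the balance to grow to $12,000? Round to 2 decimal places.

We need (1 + 0.003025)^(12t) = 2.212, so 12t = ln 2.212 / ln 1.003025 ≈ 262.8393.
t ≈ 262.8393/12 = 21.9033 years.

21.90 years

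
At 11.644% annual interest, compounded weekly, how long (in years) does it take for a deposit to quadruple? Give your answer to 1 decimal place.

(1 + 0.00223923)^(52t) = 4.
52t = ln 4 / ln(1 + 0.00223923) ≈ 1.3863/0.00223673 ≈ 619.7869.
t ≈ 11.9190.

11.9 years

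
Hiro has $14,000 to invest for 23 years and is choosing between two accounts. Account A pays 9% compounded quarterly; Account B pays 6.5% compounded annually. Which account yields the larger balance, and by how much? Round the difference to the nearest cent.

Account A, by $48,841.53

Account A growth factor: (1 + 0.0225)^92 ≈ 7.74506620559; balance ≈ 108,430.9269.
Account B growth factor: (1 + 0.065)^23 ≈ 4.2563857331; balance ≈ 59,589.4003.
Account A is larger by 48,841.5266.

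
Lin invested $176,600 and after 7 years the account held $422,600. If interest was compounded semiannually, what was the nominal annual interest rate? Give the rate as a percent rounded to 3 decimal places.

The 14-period growth factor is 422,600/176,600 = 2.39298.
r/2 = 2.39298^(1/14) − 1 ≈ 0.0643073, so r ≈ 2·0.0643073 = 12.86147%.

12.861%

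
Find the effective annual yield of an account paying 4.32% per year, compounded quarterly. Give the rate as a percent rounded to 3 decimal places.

4.390%

One year is 4 periods at 0.0108 each: (1 + 0.0108)^4 ≈ 1.043905.
EAR = 1.043905 − 1 ≈ 4.39049%.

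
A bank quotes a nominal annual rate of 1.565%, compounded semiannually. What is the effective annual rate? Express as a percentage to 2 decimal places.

1.57%

One year is 2 periods at 0.007825 each: (1 + 0.007825)^2 ≈ 1.015711.
EAR = 1.015711 − 1 ≈ 1.57112%.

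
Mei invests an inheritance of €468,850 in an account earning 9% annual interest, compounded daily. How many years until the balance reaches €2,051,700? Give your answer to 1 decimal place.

16.4 years

(1 + 0.000246575)^(365t) = 2,051,700/468,850 = 4.376.
365t·ln(1 + 0.000246575) = ln(4.376); 365t = 1.4761/0.000246545 ≈ 5987.3103.
t ≈ 16.4036 years.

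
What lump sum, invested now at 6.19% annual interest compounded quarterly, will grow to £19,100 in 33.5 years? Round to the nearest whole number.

£2,440

Growth factor = (1 + 0.015475)^134 ≈ 7.8284831234.
P = 19,100/7.8284831234 ≈ 2,439.8085.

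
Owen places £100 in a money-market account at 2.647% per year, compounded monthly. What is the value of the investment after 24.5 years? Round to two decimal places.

£191.13

Periodic rate = 2.647%/12 = 0.00220583; periods = 12·24.5 = 294.
A = 100·(1 + 0.02647/12)^294 ≈ 100·1.91133279 ≈ 191.1333.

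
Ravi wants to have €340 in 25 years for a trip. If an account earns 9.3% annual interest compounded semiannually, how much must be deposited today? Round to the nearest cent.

€35.04

Periodic rate = 9.3%/2 = 0.0465; 50 periods.
P = 340/(1 + 0.0465)^50 ≈ 340/9.70424235 ≈ 35.0362.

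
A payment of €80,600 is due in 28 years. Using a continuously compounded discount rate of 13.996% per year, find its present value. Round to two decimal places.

P = A·e^(−rt) = 80,600·e^(−3.91888).
e^(−3.91888) ≈ 0.019863329219, so P ≈ 1,600.9843.

€1,600.98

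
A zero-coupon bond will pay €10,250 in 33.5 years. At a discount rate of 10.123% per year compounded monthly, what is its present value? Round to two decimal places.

Periodic rate = 10.123%/12 = 0.00843583; 402 periods.
P = 10,250/(1 + 0.10123/12)^402 ≈ 10,250/29.282237908 ≈ 350.0416.

€350.04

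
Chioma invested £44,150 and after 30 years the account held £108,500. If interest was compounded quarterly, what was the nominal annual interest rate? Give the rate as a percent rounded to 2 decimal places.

(1 + r/4)^120 = 108,500/44,150 = 2.45753.
1 + r/4 = 2.45753^(1/120) ≈ 1.007521, so r/4 ≈ 0.00752112.
r ≈ 4·0.00752112 = 3.00845%.

3.01%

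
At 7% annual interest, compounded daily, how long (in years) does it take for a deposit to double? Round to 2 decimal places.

9.90 years

(1 + 0.000191781)^(365t) = 2.
365t = ln 2 / ln(1 + 0.000191781) ≈ 0.69315/0.000191762 ≈ 3614.6140.
t ≈ 9.9031.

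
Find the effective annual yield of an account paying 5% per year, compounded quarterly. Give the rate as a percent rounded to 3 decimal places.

5.095%

EAR = (1 + 5%/4)^4 − 1 = (1 + 0.0125)^4 − 1.
(1 + 0.0125)^4 ≈ 1.050945, so EAR ≈ 5.09453%.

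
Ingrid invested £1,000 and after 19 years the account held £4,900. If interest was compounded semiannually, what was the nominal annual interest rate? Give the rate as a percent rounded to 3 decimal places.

8.542%

The 38-period growth factor is 4,900/1,000 = 4.9.
r/2 = 4.9^(1/38) − 1 ≈ 0.0427088, so r ≈ 2·0.0427088 = 8.54177%.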